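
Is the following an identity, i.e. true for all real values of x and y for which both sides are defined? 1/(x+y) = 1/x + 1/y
No, this is NOT an identity.

Claim: 1/(x+y) = 1/x + 1/y.
Test a specific point where both sides are defined: x = 3, y = 5.
LHS = 1/(x+y) ≈ 0.1250
RHS = 1/x + 1/y ≈ 0.5333
Since 0.1250 ≠ 0.5333, the equation fails at this point, so it cannot hold for all real values of x and y for which both sides are defined.
1/x + 1/y = (x+y)/(xy), which is not 1/(x+y).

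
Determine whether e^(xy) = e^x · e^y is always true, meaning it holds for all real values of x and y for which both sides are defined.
No, this is NOT an identity.

Claim: e^(xy) = e^x · e^y.
Test a specific point where both sides are defined: x = 5, y = 3/2.
LHS = e^(xy) ≈ 1808.0424
RHS = e^x · e^y ≈ 665.1416
Since 1808.0424 ≠ 665.1416, the equation fails at this point, so it cannot hold for all real values of x and y for which both sides are defined.
e^x · e^y = e^(x+y), not e^(xy).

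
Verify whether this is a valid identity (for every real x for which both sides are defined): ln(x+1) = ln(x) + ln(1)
No, this is NOT an identity.

Claim: ln(x+1) = ln(x) + ln(1).
Test a specific point where both sides are defined: x = 3/2.
LHS = ln(x+1) ≈ 0.9163
RHS = ln(x) + ln(1) ≈ 0.4055
Since 0.9163 ≠ 0.4055, the equation fails at this point, so it cannot hold for every real x for which both sides are defined.
ln(1) = 0, so the right side is just ln(x), which differs from ln(x+1).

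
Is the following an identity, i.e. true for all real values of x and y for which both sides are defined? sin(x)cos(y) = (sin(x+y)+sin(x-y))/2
Yes, this is an identity.

Claim: sin(x)cos(y) = (sin(x+y)+sin(x-y))/2.
Reasoning: sin(x+y) = sin(x)cos(y) + cos(x)sin(y) and sin(x-y) = sin(x)cos(y) - cos(x)sin(y). Adding, sin(x+y) + sin(x-y) = 2sin(x)cos(y); divide by 2.
So the two sides agree for all real values of x and y for which both sides are defined.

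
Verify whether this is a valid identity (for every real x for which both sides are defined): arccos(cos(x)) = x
Claim: arccos(cos(x)) = x.
Test a specific point where both sides are defined: x = -π/2.
LHS = arccos(cos(x)) ≈ 1.5708
RHS = x ≈ -1.5708
Since 1.5708 ≠ -1.5708, the equation fails at this point, so it cannot hold for every real x for which both sides are defined.
arccos only returns values in [0, π], so arccos(cos(x)) = x holds only for x in that interval, not for all real x.

Conclusion: No, this is NOT an identity.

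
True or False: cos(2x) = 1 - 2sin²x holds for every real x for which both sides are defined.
True.

Claim: cos(2x) = 1 - 2sin²x.
Reasoning: cos(2x) = cos²x - sin²x. Replace cos²x by 1 - sin²x: (1 - sin²x) - sin²x = 1 - 2sin²x.
So the two sides agree for every real x for which both sides are defined.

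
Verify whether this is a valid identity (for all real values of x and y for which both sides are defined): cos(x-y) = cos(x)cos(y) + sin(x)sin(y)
Yes, this is an identity.

Claim: cos(x-y) = cos(x)cos(y) + sin(x)sin(y).
Reasoning: Replace y by -y in cos(x+y) = cos(x)cos(y) - sin(x)sin(y) and use cos(-y) = cos(y), sin(-y) = -sin(y): cos(x-y) = cos(x)cos(y) + sin(x)sin(y).
So the two sides agree for all real values of x and y for which both sides are defined.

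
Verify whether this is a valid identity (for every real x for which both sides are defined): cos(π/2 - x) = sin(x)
Yes, this is an identity.

Claim: cos(π/2 - x) = sin(x).
Reasoning: Use cos(u - v) = cos(u)cos(v) + sin(u)sin(v) with u = π/2, v = x: cos(π/2)cos(x) + sin(π/2)sin(x) = 0·cos(x) + 1·sin(x) = sin(x).
So the two sides agree for every real x for which both sides are defined.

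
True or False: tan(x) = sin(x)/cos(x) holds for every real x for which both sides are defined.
Claim: tan(x) = sin(x)/cos(x).
Reasoning: For an angle x whose terminal point on the unit circle is (cos x, sin x), tan(x) is defined as the ratio (second coordinate)/(first coordinate) = sin(x)/cos(x), wherever cos(x) ≠ 0.
So the two sides agree for every real x for which both sides are defined.

Conclusion: True.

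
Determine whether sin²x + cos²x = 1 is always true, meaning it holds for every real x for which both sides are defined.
Yes, this is an identity.

Claim: sin²x + cos²x = 1.
Reasoning: The point (cos x, sin x) lies on the unit circle X² + Y² = 1, so cos²x + sin²x = 1 for every real x.
So the two sides agree for every real x for which both sides are defined.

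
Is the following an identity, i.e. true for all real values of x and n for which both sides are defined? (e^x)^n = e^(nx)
Claim: (e^x)^n = e^(nx).
Reasoning: e^x is a positive real number, and for a positive base B and real exponent n, B^n = e^(n·ln B). With B = e^x, ln B = x, so (e^x)^n = e^(n·x).
So the two sides agree for all real values of x and n for which both sides are defined.

Conclusion: Yes, this is an identity.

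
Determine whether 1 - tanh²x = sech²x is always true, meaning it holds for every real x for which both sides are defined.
Claim: 1 - tanh²x = sech²x.
Reasoning: Divide cosh²x - sinh²x = 1 through by cosh²x (never zero): 1 - tanh²x = 1/cosh²x = sech²x.
So the two sides agree for every real x for which both sides are defined.

Conclusion: Yes, this is an identity.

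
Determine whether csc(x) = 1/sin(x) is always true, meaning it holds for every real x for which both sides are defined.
Yes, this is an identity.

Claim: csc(x) = 1/sin(x).
Reasoning: csc(x) is by definition the reciprocal of sin(x), wherever sin(x) ≠ 0.
So the two sides agree for every real x for which both sides are defined.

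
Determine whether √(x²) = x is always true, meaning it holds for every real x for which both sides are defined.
No, this is NOT an identity.

Claim: √(x²) = x.
Test a specific point where both sides are defined: x = -2.
LHS = √(x²) ≈ 2.0000
RHS = x ≈ -2.0000
Since 2.0000 ≠ -2.0000, the equation fails at this point, so it cannot hold for every real x for which both sides are defined.
√(x²) = |x|, which differs from x whenever x < 0 (both sides are defined for every real x).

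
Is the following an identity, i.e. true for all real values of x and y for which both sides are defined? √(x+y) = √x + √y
No, this is NOT an identity.

Claim: √(x+y) = √x + √y.
Test a specific point where both sides are defined: x = 4, y = 2.
LHS = √(x+y) ≈ 2.4495
RHS = √x + √y ≈ 3.4142
Since 2.4495 ≠ 3.4142, the equation fails at this point, so it cannot hold for all real values of x and y for which both sides are defined.
Squaring the right side gives x + 2√(xy) + y, not x + y.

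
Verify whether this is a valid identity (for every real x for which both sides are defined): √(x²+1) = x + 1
No, this is NOT an identity.

Claim: √(x²+1) = x + 1.
Test a specific point where both sides are defined: x = 1.
LHS = √(x²+1) ≈ 1.4142
RHS = x + 1 ≈ 2.0000
Since 1.4142 ≠ 2.0000, the equation fails at this point, so it cannot hold for every real x for which both sides are defined.
(x+1)² = x² + 2x + 1 ≠ x² + 1 unless x = 0.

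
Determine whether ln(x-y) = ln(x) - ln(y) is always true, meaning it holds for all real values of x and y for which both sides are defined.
Claim: ln(x-y) = ln(x) - ln(y).
Test a specific point where both sides are defined: x = 3, y = 3/2.
LHS = ln(x-y) ≈ 0.4055
RHS = ln(x) - ln(y) ≈ 0.6931
Since 0.4055 ≠ 0.6931, the equation fails at this point, so it cannot hold for all real values of x and y for which both sides are defined.
ln(x) - ln(y) = ln(x/y), not ln(x-y).

Conclusion: No, this is NOT an identity.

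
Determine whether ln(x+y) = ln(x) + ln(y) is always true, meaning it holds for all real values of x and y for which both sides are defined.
Claim: ln(x+y) = ln(x) + ln(y).
Test a specific point where both sides are defined: x = 1, y = 3/2.
LHS = ln(x+y) ≈ 0.9163
RHS = ln(x) + ln(y) ≈ 0.4055
Since 0.9163 ≠ 0.4055, the equation fails at this point, so it cannot hold for all real values of x and y for which both sides are defined.
ln(x) + ln(y) = ln(xy), not ln(x+y).

Conclusion: No, this is NOT an identity.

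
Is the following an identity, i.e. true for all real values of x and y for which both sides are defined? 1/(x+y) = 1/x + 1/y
Claim: 1/(x+y) = 1/x + 1/y.
Test a specific point where both sides are defined: x = 2, y = 1/2.
LHS = 1/(x+y) ≈ 0.4000
RHS = 1/x + 1/y ≈ 2.5000
Since 0.4000 ≠ 2.5000, the equation fails at this point, so it cannot hold for all real values of x and y for which both sides are defined.
1/x + 1/y = (x+y)/(xy), which is not 1/(x+y).

Conclusion: No, this is NOT an identity.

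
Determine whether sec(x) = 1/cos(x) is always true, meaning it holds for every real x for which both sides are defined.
Claim: sec(x) = 1/cos(x).
Reasoning: sec(x) is by definition the reciprocal of cos(x), wherever cos(x) ≠ 0.
So the two sides agree for every real x for which both sides are defined.

Conclusion: Yes, this is an identity.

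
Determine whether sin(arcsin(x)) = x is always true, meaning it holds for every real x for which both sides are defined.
Claim: sin(arcsin(x)) = x.
Reasoning: For -1 ≤ x ≤ 1 (where arcsin is defined), arcsin(x) is by definition an angle whose sine equals x. Taking the sine of that angle returns x. (Note the other order, arcsin(sin x) = x, is NOT an identity.)
So the two sides agree for every real x for which both sides are defined.

Conclusion: Yes, this is an identity.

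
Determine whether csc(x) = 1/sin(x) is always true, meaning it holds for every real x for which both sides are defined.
Claim: csc(x) = 1/sin(x).
Reasoning: csc(x) is by definition the reciprocal of sin(x), wherever sin(x) ≠ 0.
So the two sides agree for every real x for which both sides are defined.

Conclusion: Yes, this is an identity.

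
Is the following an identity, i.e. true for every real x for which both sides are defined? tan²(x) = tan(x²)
No, this is NOT an identity.

Claim: tan²(x) = tan(x²).
Test a specific point where both sides are defined: x = π/3.
LHS = tan²(x) ≈ 3.0000
RHS = tan(x²) ≈ 1.9485
Since 3.0000 ≠ 1.9485, the equation fails at this point, so it cannot hold for every real x for which both sides are defined.
tan²(x) means (tan x)², squaring the output; tan(x²) squares the input. These are different functions.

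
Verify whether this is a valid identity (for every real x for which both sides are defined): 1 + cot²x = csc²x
Claim: 1 + cot²x = csc²x.
Reasoning: Start from sin²x + cos²x = 1 and divide every term by sin²x (allowed wherever cot x and csc x are defined): 1 + cot²x = 1/sin²x = csc²x.
So the two sides agree for every real x for which both sides are defined.

Conclusion: Yes, this is an identity.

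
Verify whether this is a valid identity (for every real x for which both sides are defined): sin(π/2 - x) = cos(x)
Claim: sin(π/2 - x) = cos(x).
Reasoning: Use sin(u - v) = sin(u)cos(v) - cos(u)sin(v) with u = π/2, v = x: sin(π/2)cos(x) - cos(π/2)sin(x) = 1·cos(x) - 0·sin(x) = cos(x).
So the two sides agree for every real x for which both sides are defined.

Conclusion: Yes, this is an identity.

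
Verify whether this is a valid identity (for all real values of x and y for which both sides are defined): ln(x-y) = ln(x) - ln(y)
No, this is NOT an identity.

Claim: ln(x-y) = ln(x) - ln(y).
Test a specific point where both sides are defined: x = 4, y = 1/2.
LHS = ln(x-y) ≈ 1.2528
RHS = ln(x) - ln(y) ≈ 2.0794
Since 1.2528 ≠ 2.0794, the equation fails at this point, so it cannot hold for all real values of x and y for which both sides are defined.
ln(x) - ln(y) = ln(x/y), not ln(x-y).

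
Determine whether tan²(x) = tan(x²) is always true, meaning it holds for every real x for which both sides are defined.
No, this is NOT an identity.

Claim: tan²(x) = tan(x²).
Test a specific point where both sides are defined: x = π/4.
LHS = tan²(x) ≈ 1.0000
RHS = tan(x²) ≈ 0.7092
Since 1.0000 ≠ 0.7092, the equation fails at this point, so it cannot hold for every real x for which both sides are defined.
tan²(x) means (tan x)², squaring the output; tan(x²) squares the input. These are different functions.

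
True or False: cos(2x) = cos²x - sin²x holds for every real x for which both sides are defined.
True.

Claim: cos(2x) = cos²x - sin²x.
Reasoning: Put y = x in the addition formula cos(x+y) = cos(x)cos(y) - sin(x)sin(y): cos(2x) = cos²x - sin²x.
So the two sides agree for every real x for which both sides are defined.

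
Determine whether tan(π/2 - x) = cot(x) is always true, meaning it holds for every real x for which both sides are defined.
Yes, this is an identity.

Claim: tan(π/2 - x) = cot(x).
Reasoning: tan(π/2 - x) = sin(π/2 - x)/cos(π/2 - x) = cos(x)/sin(x) = cot(x), using the cofunction identities sin(π/2 - x) = cos(x) and cos(π/2 - x) = sin(x).
So the two sides agree for every real x for which both sides are defined.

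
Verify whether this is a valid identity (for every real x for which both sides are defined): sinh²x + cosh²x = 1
Claim: sinh²x + cosh²x = 1.
Test a specific point where both sides are defined: x = 1.
LHS = sinh²x + cosh²x ≈ 3.7622
RHS = 1 ≈ 1.0000
Since 3.7622 ≠ 1.0000, the equation fails at this point, so it cannot hold for every real x for which both sides are defined.
The correct hyperbolic identity is cosh²x - sinh²x = 1 (a difference); the sum sinh²x + cosh²x equals cosh(2x).

Conclusion: No, this is NOT an identity.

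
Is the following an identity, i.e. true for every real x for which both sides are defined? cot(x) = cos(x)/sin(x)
Yes, this is an identity.

Claim: cot(x) = cos(x)/sin(x).
Reasoning: cot(x) is defined as 1/tan(x) = 1/(sin(x)/cos(x)) = cos(x)/sin(x), wherever sin(x) ≠ 0.
So the two sides agree for every real x for which both sides are defined.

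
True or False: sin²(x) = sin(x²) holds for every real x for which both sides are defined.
Claim: sin²(x) = sin(x²).
Test a specific point where both sides are defined: x = π/3.
LHS = sin²(x) ≈ 0.7500
RHS = sin(x²) ≈ 0.8897
Since 0.7500 ≠ 0.8897, the equation fails at this point, so it cannot hold for every real x for which both sides are defined.
sin²(x) means (sin x)², squaring the output; sin(x²) squares the input. These are different functions.

Conclusion: False.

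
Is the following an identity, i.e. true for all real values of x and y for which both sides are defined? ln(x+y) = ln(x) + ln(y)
Claim: ln(x+y) = ln(x) + ln(y).
Test a specific point where both sides are defined: x = 3, y = 1.
LHS = ln(x+y) ≈ 1.3863
RHS = ln(x) + ln(y) ≈ 1.0986
Since 1.3863 ≠ 1.0986, the equation fails at this point, so it cannot hold for all real values of x and y for which both sides are defined.
ln(x) + ln(y) = ln(xy), not ln(x+y).

Conclusion: No, this is NOT an identity.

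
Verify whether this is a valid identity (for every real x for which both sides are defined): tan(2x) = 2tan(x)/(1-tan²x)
Claim: tan(2x) = 2tan(x)/(1-tan²x).
Reasoning: tan(2x) = sin(2x)/cos(2x) = 2sin(x)cos(x) / (cos²x - sin²x). Divide numerator and denominator by cos²x: 2tan(x) / (1 - tan²x).
So the two sides agree for every real x for which both sides are defined.

Conclusion: Yes, this is an identity.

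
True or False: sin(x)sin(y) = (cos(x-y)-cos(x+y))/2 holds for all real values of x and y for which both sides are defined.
Claim: sin(x)sin(y) = (cos(x-y)-cos(x+y))/2.
Reasoning: cos(x-y) = cos(x)cos(y) + sin(x)sin(y) and cos(x+y) = cos(x)cos(y) - sin(x)sin(y). Subtracting, cos(x-y) - cos(x+y) = 2sin(x)sin(y); divide by 2.
So the two sides agree for all real values of x and y for which both sides are defined.

Conclusion: True.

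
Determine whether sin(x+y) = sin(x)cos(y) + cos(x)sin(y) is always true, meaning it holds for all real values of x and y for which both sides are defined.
Yes, this is an identity.

Claim: sin(x+y) = sin(x)cos(y) + cos(x)sin(y).
Reasoning: By Euler's formula e^(i(x+y)) = e^(ix)·e^(iy) = (cos x + i·sin x)(cos y + i·sin y). The imaginary part of the left side is sin(x+y); the imaginary part of the product is sin(x)cos(y) + cos(x)sin(y).
So the two sides agree for all real values of x and y for which both sides are defined.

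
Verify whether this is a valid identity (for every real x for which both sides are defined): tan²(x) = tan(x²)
Claim: tan²(x) = tan(x²).
Test a specific point where both sides are defined: x = -π/6.
LHS = tan²(x) ≈ 0.3333
RHS = tan(x²) ≈ 0.2812
Since 0.3333 ≠ 0.2812, the equation fails at this point, so it cannot hold for every real x for which both sides are defined.
tan²(x) means (tan x)², squaring the output; tan(x²) squares the input. These are different functions.

Conclusion: No, this is NOT an identity.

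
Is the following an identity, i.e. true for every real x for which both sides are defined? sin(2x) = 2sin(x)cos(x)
Yes, this is an identity.

Claim: sin(2x) = 2sin(x)cos(x).
Reasoning: Put y = x in the addition formula sin(x+y) = sin(x)cos(y) + cos(x)sin(y): sin(2x) = sin(x)cos(x) + cos(x)sin(x) = 2sin(x)cos(x).
So the two sides agree for every real x for which both sides are defined.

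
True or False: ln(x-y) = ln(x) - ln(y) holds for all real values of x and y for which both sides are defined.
False.

Claim: ln(x-y) = ln(x) - ln(y).
Test a specific point where both sides are defined: x = 3, y = 2.
LHS = ln(x-y) ≈ 0.0000
RHS = ln(x) - ln(y) ≈ 0.4055
Since 0.0000 ≠ 0.4055, the equation fails at this point, so it cannot hold for all real values of x and y for which both sides are defined.
ln(x) - ln(y) = ln(x/y), not ln(x-y).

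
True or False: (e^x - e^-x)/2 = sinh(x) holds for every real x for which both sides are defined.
True.

Claim: (e^x - e^-x)/2 = sinh(x).
Reasoning: This is exactly the definition of the hyperbolic sine: sinh(x) := (e^x - e^-x)/2.
So the two sides agree for every real x for which both sides are defined.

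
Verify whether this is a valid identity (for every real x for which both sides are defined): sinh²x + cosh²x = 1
No, this is NOT an identity.

Claim: sinh²x + cosh²x = 1.
Test a specific point where both sides are defined: x = 4.
LHS = sinh²x + cosh²x ≈ 1490.4792
RHS = 1 ≈ 1.0000
Since 1490.4792 ≠ 1.0000, the equation fails at this point, so it cannot hold for every real x for which both sides are defined.
The correct hyperbolic identity is cosh²x - sinh²x = 1 (a difference); the sum sinh²x + cosh²x equals cosh(2x).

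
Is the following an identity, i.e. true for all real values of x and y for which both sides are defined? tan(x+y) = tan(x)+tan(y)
No, this is NOT an identity.

Claim: tan(x+y) = tan(x)+tan(y).
Test a specific point where both sides are defined: x = π/4, y = -π/3.
LHS = tan(x+y) ≈ -0.2679
RHS = tan(x)+tan(y) ≈ -0.7321
Since -0.2679 ≠ -0.7321, the equation fails at this point, so it cannot hold for all real values of x and y for which both sides are defined.
The correct formula is tan(x+y) = (tan(x) + tan(y))/(1 - tan(x)tan(y)).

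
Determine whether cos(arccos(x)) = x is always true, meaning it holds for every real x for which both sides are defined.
Yes, this is an identity.

Claim: cos(arccos(x)) = x.
Reasoning: For -1 ≤ x ≤ 1 (where arccos is defined), arccos(x) is by definition an angle whose cosine equals x. Taking the cosine of that angle returns x. (Note the other order, arccos(cos x) = x, is NOT an identity.)
So the two sides agree for every real x for which both sides are defined.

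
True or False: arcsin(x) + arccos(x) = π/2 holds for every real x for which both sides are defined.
Claim: arcsin(x) + arccos(x) = π/2.
Reasoning: Both sides are defined for -1 ≤ x ≤ 1. Let θ = arcsin(x), so sin θ = x and θ ∈ [-π/2, π/2]. Then cos(π/2 - θ) = sin θ = x and π/2 - θ ∈ [0, π], which is exactly the range of arccos, so arccos(x) = π/2 - θ. Adding: arcsin(x) + arccos(x) = θ + (π/2 - θ) = π/2.
So the two sides agree for every real x for which both sides are defined.

Conclusion: True.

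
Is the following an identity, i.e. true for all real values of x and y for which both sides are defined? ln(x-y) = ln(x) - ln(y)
No, this is NOT an identity.

Claim: ln(x-y) = ln(x) - ln(y).
Test a specific point where both sides are defined: x = 3, y = 1/2.
LHS = ln(x-y) ≈ 0.9163
RHS = ln(x) - ln(y) ≈ 1.7918
Since 0.9163 ≠ 1.7918, the equation fails at this point, so it cannot hold for all real values of x and y for which both sides are defined.
ln(x) - ln(y) = ln(x/y), not ln(x-y).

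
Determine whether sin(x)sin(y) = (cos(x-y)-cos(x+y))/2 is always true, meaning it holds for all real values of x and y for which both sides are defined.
Yes, this is an identity.

Claim: sin(x)sin(y) = (cos(x-y)-cos(x+y))/2.
Reasoning: cos(x-y) = cos(x)cos(y) + sin(x)sin(y) and cos(x+y) = cos(x)cos(y) - sin(x)sin(y). Subtracting, cos(x-y) - cos(x+y) = 2sin(x)sin(y); divide by 2.
So the two sides agree for all real values of x and y for which both sides are defined.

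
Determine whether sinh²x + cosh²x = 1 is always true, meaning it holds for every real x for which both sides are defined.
Claim: sinh²x + cosh²x = 1.
Test a specific point where both sides are defined: x = -1.
LHS = sinh²x + cosh²x ≈ 3.7622
RHS = 1 ≈ 1.0000
Since 3.7622 ≠ 1.0000, the equation fails at this point, so it cannot hold for every real x for which both sides are defined.
The correct hyperbolic identity is cosh²x - sinh²x = 1 (a difference); the sum sinh²x + cosh²x equals cosh(2x).

Conclusion: No, this is NOT an identity.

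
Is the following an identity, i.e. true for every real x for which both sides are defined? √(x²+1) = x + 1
No, this is NOT an identity.

Claim: √(x²+1) = x + 1.
Test a specific point where both sides are defined: x = 2.
LHS = √(x²+1) ≈ 2.2361
RHS = x + 1 ≈ 3.0000
Since 2.2361 ≠ 3.0000, the equation fails at this point, so it cannot hold for every real x for which both sides are defined.
(x+1)² = x² + 2x + 1 ≠ x² + 1 unless x = 0.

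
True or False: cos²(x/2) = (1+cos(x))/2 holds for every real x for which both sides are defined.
Claim: cos²(x/2) = (1+cos(x))/2.
Reasoning: Use cos(2θ) = 2cos²θ - 1 with θ = x/2: cos(x) = 2cos²(x/2) - 1. Solving for cos²(x/2) gives (1 + cos(x))/2.
So the two sides agree for every real x for which both sides are defined.

Conclusion: True.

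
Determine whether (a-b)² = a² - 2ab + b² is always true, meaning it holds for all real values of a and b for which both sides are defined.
Yes, this is an identity.

Claim: (a-b)² = a² - 2ab + b².
Reasoning: Expand: (a-b)² = (a-b)(a-b) = a·a - a·b - b·a + b·b = a² - 2ab + b².
So the two sides agree for all real values of a and b for which both sides are defined.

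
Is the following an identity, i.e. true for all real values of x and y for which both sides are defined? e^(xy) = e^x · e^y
No, this is NOT an identity.

Claim: e^(xy) = e^x · e^y.
Test a specific point where both sides are defined: x = 1/2, y = -3.
LHS = e^(xy) ≈ 0.2231
RHS = e^x · e^y ≈ 0.0821
Since 0.2231 ≠ 0.0821, the equation fails at this point, so it cannot hold for all real values of x and y for which both sides are defined.
e^x · e^y = e^(x+y), not e^(xy).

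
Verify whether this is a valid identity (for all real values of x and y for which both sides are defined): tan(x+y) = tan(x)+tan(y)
Claim: tan(x+y) = tan(x)+tan(y).
Test a specific point where both sides are defined: x = -π/3, y = -π/4.
LHS = tan(x+y) ≈ 3.7321
RHS = tan(x)+tan(y) ≈ -2.7321
Since 3.7321 ≠ -2.7321, the equation fails at this point, so it cannot hold for all real values of x and y for which both sides are defined.
The correct formula is tan(x+y) = (tan(x) + tan(y))/(1 - tan(x)tan(y)).

Conclusion: No, this is NOT an identity.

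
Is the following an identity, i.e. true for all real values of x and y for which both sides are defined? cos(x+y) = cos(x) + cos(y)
No, this is NOT an identity.

Claim: cos(x+y) = cos(x) + cos(y).
Test a specific point where both sides are defined: x = π/6, y = 3π/4.
LHS = cos(x+y) ≈ -0.9659
RHS = cos(x) + cos(y) ≈ 0.1589
Since -0.9659 ≠ 0.1589, the equation fails at this point, so it cannot hold for all real values of x and y for which both sides are defined.
The correct expansion is cos(x+y) = cos(x)cos(y) - sin(x)sin(y); cosine is not additive.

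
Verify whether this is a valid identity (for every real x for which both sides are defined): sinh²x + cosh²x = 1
No, this is NOT an identity.

Claim: sinh²x + cosh²x = 1.
Test a specific point where both sides are defined: x = 4.
LHS = sinh²x + cosh²x ≈ 1490.4792
RHS = 1 ≈ 1.0000
Since 1490.4792 ≠ 1.0000, the equation fails at this point, so it cannot hold for every real x for which both sides are defined.
The correct hyperbolic identity is cosh²x - sinh²x = 1 (a difference); the sum sinh²x + cosh²x equals cosh(2x).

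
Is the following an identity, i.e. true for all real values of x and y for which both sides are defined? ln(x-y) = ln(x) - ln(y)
Claim: ln(x-y) = ln(x) - ln(y).
Test a specific point where both sides are defined: x = 4, y = 1.
LHS = ln(x-y) ≈ 1.0986
RHS = ln(x) - ln(y) ≈ 1.3863
Since 1.0986 ≠ 1.3863, the equation fails at this point, so it cannot hold for all real values of x and y for which both sides are defined.
ln(x) - ln(y) = ln(x/y), not ln(x-y).

Conclusion: No, this is NOT an identity.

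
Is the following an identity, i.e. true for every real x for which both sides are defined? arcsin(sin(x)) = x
No, this is NOT an identity.

Claim: arcsin(sin(x)) = x.
Test a specific point where both sides are defined: x = 2π/3.
LHS = arcsin(sin(x)) ≈ 1.0472
RHS = x ≈ 2.0944
Since 1.0472 ≠ 2.0944, the equation fails at this point, so it cannot hold for every real x for which both sides are defined.
arcsin only returns values in [-π/2, π/2], so arcsin(sin(x)) = x holds only for x in that interval, not for all real x.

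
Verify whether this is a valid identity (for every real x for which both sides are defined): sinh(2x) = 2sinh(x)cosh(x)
Claim: sinh(2x) = 2sinh(x)cosh(x).
Reasoning: 2sinh(x)cosh(x) = 2 · (e^x - e^-x)/2 · (e^x + e^-x)/2 = (e^(2x) - e^(-2x))/2 = sinh(2x).
So the two sides agree for every real x for which both sides are defined.

Conclusion: Yes, this is an identity.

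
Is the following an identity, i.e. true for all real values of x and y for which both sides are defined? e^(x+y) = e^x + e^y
Claim: e^(x+y) = e^x + e^y.
Test a specific point where both sides are defined: x = -1, y = 3.
LHS = e^(x+y) ≈ 7.3891
RHS = e^x + e^y ≈ 20.4534
Since 7.3891 ≠ 20.4534, the equation fails at this point, so it cannot hold for all real values of x and y for which both sides are defined.
The correct rule is e^(x+y) = e^x · e^y (a product, not a sum).

Conclusion: No, this is NOT an identity.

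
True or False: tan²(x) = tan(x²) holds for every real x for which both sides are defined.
Claim: tan²(x) = tan(x²).
Test a specific point where both sides are defined: x = π/4.
LHS = tan²(x) ≈ 1.0000
RHS = tan(x²) ≈ 0.7092
Since 1.0000 ≠ 0.7092, the equation fails at this point, so it cannot hold for every real x for which both sides are defined.
tan²(x) means (tan x)², squaring the output; tan(x²) squares the input. These are different functions.

Conclusion: False.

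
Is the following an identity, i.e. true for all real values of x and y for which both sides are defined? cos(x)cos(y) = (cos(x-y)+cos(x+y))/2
Yes, this is an identity.

Claim: cos(x)cos(y) = (cos(x-y)+cos(x+y))/2.
Reasoning: cos(x-y) = cos(x)cos(y) + sin(x)sin(y) and cos(x+y) = cos(x)cos(y) - sin(x)sin(y). Adding, cos(x-y) + cos(x+y) = 2cos(x)cos(y); divide by 2.
So the two sides agree for all real values of x and y for which both sides are defined.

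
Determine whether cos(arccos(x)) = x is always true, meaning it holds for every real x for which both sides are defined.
Claim: cos(arccos(x)) = x.
Reasoning: For -1 ≤ x ≤ 1 (where arccos is defined), arccos(x) is by definition an angle whose cosine equals x. Taking the cosine of that angle returns x. (Note the other order, arccos(cos x) = x, is NOT an identity.)
So the two sides agree for every real x for which both sides are defined.

Conclusion: Yes, this is an identity.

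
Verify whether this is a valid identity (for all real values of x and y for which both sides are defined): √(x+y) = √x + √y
No, this is NOT an identity.

Claim: √(x+y) = √x + √y.
Test a specific point where both sides are defined: x = 2, y = 1.
LHS = √(x+y) ≈ 1.7321
RHS = √x + √y ≈ 2.4142
Since 1.7321 ≠ 2.4142, the equation fails at this point, so it cannot hold for all real values of x and y for which both sides are defined.
Squaring the right side gives x + 2√(xy) + y, not x + y.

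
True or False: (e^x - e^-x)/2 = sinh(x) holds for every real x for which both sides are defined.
True.

Claim: (e^x - e^-x)/2 = sinh(x).
Reasoning: This is exactly the definition of the hyperbolic sine: sinh(x) := (e^x - e^-x)/2.
So the two sides agree for every real x for which both sides are defined.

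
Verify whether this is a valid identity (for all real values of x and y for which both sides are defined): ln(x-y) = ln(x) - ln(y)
No, this is NOT an identity.

Claim: ln(x-y) = ln(x) - ln(y).
Test a specific point where both sides are defined: x = 3, y = 3/2.
LHS = ln(x-y) ≈ 0.4055
RHS = ln(x) - ln(y) ≈ 0.6931
Since 0.4055 ≠ 0.6931, the equation fails at this point, so it cannot hold for all real values of x and y for which both sides are defined.
ln(x) - ln(y) = ln(x/y), not ln(x-y).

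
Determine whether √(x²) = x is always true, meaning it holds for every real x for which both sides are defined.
No, this is NOT an identity.

Claim: √(x²) = x.
Test a specific point where both sides are defined: x = -2.
LHS = √(x²) ≈ 2.0000
RHS = x ≈ -2.0000
Since 2.0000 ≠ -2.0000, the equation fails at this point, so it cannot hold for every real x for which both sides are defined.
√(x²) = |x|, which differs from x whenever x < 0 (both sides are defined for every real x).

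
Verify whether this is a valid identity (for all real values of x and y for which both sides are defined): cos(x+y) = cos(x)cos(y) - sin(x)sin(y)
Claim: cos(x+y) = cos(x)cos(y) - sin(x)sin(y).
Reasoning: By Euler's formula e^(i(x+y)) = e^(ix)·e^(iy) = (cos x + i·sin x)(cos y + i·sin y). The real part of the left side is cos(x+y); the real part of the product is cos(x)cos(y) - sin(x)sin(y) (since i·i = -1).
So the two sides agree for all real values of x and y for which both sides are defined.

Conclusion: Yes, this is an identity.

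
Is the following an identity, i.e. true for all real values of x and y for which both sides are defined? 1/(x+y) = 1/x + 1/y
Claim: 1/(x+y) = 1/x + 1/y.
Test a specific point where both sides are defined: x = -3, y = 2.
LHS = 1/(x+y) ≈ -1.0000
RHS = 1/x + 1/y ≈ 0.1667
Since -1.0000 ≠ 0.1667, the equation fails at this point, so it cannot hold for all real values of x and y for which both sides are defined.
1/x + 1/y = (x+y)/(xy), which is not 1/(x+y).

Conclusion: No, this is NOT an identity.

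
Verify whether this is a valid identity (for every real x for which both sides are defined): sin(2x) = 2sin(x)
No, this is NOT an identity.

Claim: sin(2x) = 2sin(x).
Test a specific point where both sides are defined: x = π/4.
LHS = sin(2x) ≈ 1.0000
RHS = 2sin(x) ≈ 1.4142
Since 1.0000 ≠ 1.4142, the equation fails at this point, so it cannot hold for every real x for which both sides are defined.
The correct double-angle formula is sin(2x) = 2sin(x)cos(x).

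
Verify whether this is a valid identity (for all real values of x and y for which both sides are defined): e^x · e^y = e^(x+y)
Yes, this is an identity.

Claim: e^x · e^y = e^(x+y).
Reasoning: This is the law of exponents for a common base: multiplying powers adds exponents. E.g. from the series, (Σ x^j/j!)(Σ y^k/k!) = Σ_m (Σ_{j+k=m} x^j y^k/(j!k!)) = Σ_m (x+y)^m/m! by the binomial theorem.
So the two sides agree for all real values of x and y for which both sides are defined.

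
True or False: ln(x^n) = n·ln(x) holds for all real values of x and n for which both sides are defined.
Claim: ln(x^n) = n·ln(x).
Reasoning: The right side requires x > 0. For x > 0, x^n = (e^(ln x))^n = e^(n·ln x), so taking ln of both sides gives ln(x^n) = n·ln(x).
So the two sides agree for all real values of x and n for which both sides are defined.

Conclusion: True.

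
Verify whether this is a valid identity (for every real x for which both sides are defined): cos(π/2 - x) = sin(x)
Yes, this is an identity.

Claim: cos(π/2 - x) = sin(x).
Reasoning: Use cos(u - v) = cos(u)cos(v) + sin(u)sin(v) with u = π/2, v = x: cos(π/2)cos(x) + sin(π/2)sin(x) = 0·cos(x) + 1·sin(x) = sin(x).
So the two sides agree for every real x for which both sides are defined.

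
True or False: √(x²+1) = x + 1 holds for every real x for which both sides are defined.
Claim: √(x²+1) = x + 1.
Test a specific point where both sides are defined: x = 1.
LHS = √(x²+1) ≈ 1.4142
RHS = x + 1 ≈ 2.0000
Since 1.4142 ≠ 2.0000, the equation fails at this point, so it cannot hold for every real x for which both sides are defined.
(x+1)² = x² + 2x + 1 ≠ x² + 1 unless x = 0.

Conclusion: False.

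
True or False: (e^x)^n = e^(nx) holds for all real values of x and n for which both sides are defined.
Claim: (e^x)^n = e^(nx).
Reasoning: e^x is a positive real number, and for a positive base B and real exponent n, B^n = e^(n·ln B). With B = e^x, ln B = x, so (e^x)^n = e^(n·x).
So the two sides agree for all real values of x and n for which both sides are defined.

Conclusion: True.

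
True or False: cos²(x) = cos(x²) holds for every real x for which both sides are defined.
Claim: cos²(x) = cos(x²).
Test a specific point where both sides are defined: x = 3π/4.
LHS = cos²(x) ≈ 0.5000
RHS = cos(x²) ≈ 0.7442
Since 0.5000 ≠ 0.7442, the equation fails at this point, so it cannot hold for every real x for which both sides are defined.
cos²(x) means (cos x)², squaring the output; cos(x²) squares the input. These are different functions.

Conclusion: False.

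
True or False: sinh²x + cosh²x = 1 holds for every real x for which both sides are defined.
Claim: sinh²x + cosh²x = 1.
Test a specific point where both sides are defined: x = 3.
LHS = sinh²x + cosh²x ≈ 201.7156
RHS = 1 ≈ 1.0000
Since 201.7156 ≠ 1.0000, the equation fails at this point, so it cannot hold for every real x for which both sides are defined.
The correct hyperbolic identity is cosh²x - sinh²x = 1 (a difference); the sum sinh²x + cosh²x equals cosh(2x).

Conclusion: False.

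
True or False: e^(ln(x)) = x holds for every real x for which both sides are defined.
True.

Claim: e^(ln(x)) = x.
Reasoning: For x > 0, ln(x) is by definition the exponent p such that e^p = x. Raising e to that exponent therefore returns x: e^(ln x) = x.
So the two sides agree for every real x for which both sides are defined.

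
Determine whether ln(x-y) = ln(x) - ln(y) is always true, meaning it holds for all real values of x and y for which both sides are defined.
Claim: ln(x-y) = ln(x) - ln(y).
Test a specific point where both sides are defined: x = 5, y = 1/2.
LHS = ln(x-y) ≈ 1.5041
RHS = ln(x) - ln(y) ≈ 2.3026
Since 1.5041 ≠ 2.3026, the equation fails at this point, so it cannot hold for all real values of x and y for which both sides are defined.
ln(x) - ln(y) = ln(x/y), not ln(x-y).

Conclusion: No, this is NOT an identity.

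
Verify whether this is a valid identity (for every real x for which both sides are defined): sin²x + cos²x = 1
Yes, this is an identity.

Claim: sin²x + cos²x = 1.
Reasoning: The point (cos x, sin x) lies on the unit circle X² + Y² = 1, so cos²x + sin²x = 1 for every real x.
So the two sides agree for every real x for which both sides are defined.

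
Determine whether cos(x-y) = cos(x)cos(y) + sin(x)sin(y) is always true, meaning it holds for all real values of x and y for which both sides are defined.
Yes, this is an identity.

Claim: cos(x-y) = cos(x)cos(y) + sin(x)sin(y).
Reasoning: Replace y by -y in cos(x+y) = cos(x)cos(y) - sin(x)sin(y) and use cos(-y) = cos(y), sin(-y) = -sin(y): cos(x-y) = cos(x)cos(y) + sin(x)sin(y).
So the two sides agree for all real values of x and y for which both sides are defined.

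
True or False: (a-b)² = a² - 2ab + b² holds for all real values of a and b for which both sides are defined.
Claim: (a-b)² = a² - 2ab + b².
Reasoning: Expand: (a-b)² = (a-b)(a-b) = a·a - a·b - b·a + b·b = a² - 2ab + b².
So the two sides agree for all real values of a and b for which both sides are defined.

Conclusion: True.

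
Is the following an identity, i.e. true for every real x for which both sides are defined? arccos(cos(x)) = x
No, this is NOT an identity.

Claim: arccos(cos(x)) = x.
Test a specific point where both sides are defined: x = -π/2.
LHS = arccos(cos(x)) ≈ 1.5708
RHS = x ≈ -1.5708
Since 1.5708 ≠ -1.5708, the equation fails at this point, so it cannot hold for every real x for which both sides are defined.
arccos only returns values in [0, π], so arccos(cos(x)) = x holds only for x in that interval, not for all real x.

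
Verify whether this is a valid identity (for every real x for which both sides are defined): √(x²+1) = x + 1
Claim: √(x²+1) = x + 1.
Test a specific point where both sides are defined: x = 1.
LHS = √(x²+1) ≈ 1.4142
RHS = x + 1 ≈ 2.0000
Since 1.4142 ≠ 2.0000, the equation fails at this point, so it cannot hold for every real x for which both sides are defined.
(x+1)² = x² + 2x + 1 ≠ x² + 1 unless x = 0.

Conclusion: No, this is NOT an identity.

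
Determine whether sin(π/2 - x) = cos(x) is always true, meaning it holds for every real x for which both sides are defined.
Yes, this is an identity.

Claim: sin(π/2 - x) = cos(x).
Reasoning: Use sin(u - v) = sin(u)cos(v) - cos(u)sin(v) with u = π/2, v = x: sin(π/2)cos(x) - cos(π/2)sin(x) = 1·cos(x) - 0·sin(x) = cos(x).
So the two sides agree for every real x for which both sides are defined.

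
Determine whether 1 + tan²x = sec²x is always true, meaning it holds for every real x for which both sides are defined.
Claim: 1 + tan²x = sec²x.
Reasoning: Start from sin²x + cos²x = 1 and divide every term by cos²x (allowed wherever tan x and sec x are defined): tan²x + 1 = 1/cos²x = sec²x.
So the two sides agree for every real x for which both sides are defined.

Conclusion: Yes, this is an identity.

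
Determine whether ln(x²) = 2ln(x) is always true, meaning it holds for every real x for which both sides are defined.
Claim: ln(x²) = 2ln(x).
Reasoning: The right side requires x > 0. For x > 0, x² = (e^(ln x))² = e^(2ln x), so ln(x²) = 2ln(x). (For x < 0 the right side is undefined, so those values are outside the claim.)
So the two sides agree for every real x for which both sides are defined.

Conclusion: Yes, this is an identity.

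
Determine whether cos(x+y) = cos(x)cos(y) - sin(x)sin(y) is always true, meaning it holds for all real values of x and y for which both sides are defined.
Yes, this is an identity.

Claim: cos(x+y) = cos(x)cos(y) - sin(x)sin(y).
Reasoning: By Euler's formula e^(i(x+y)) = e^(ix)·e^(iy) = (cos x + i·sin x)(cos y + i·sin y). The real part of the left side is cos(x+y); the real part of the product is cos(x)cos(y) - sin(x)sin(y) (since i·i = -1).
So the two sides agree for all real values of x and y for which both sides are defined.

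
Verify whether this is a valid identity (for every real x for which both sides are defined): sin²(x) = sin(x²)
No, this is NOT an identity.

Claim: sin²(x) = sin(x²).
Test a specific point where both sides are defined: x = -π/2.
LHS = sin²(x) ≈ 1.0000
RHS = sin(x²) ≈ 0.6243
Since 1.0000 ≠ 0.6243, the equation fails at this point, so it cannot hold for every real x for which both sides are defined.
sin²(x) means (sin x)², squaring the output; sin(x²) squares the input. These are different functions.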